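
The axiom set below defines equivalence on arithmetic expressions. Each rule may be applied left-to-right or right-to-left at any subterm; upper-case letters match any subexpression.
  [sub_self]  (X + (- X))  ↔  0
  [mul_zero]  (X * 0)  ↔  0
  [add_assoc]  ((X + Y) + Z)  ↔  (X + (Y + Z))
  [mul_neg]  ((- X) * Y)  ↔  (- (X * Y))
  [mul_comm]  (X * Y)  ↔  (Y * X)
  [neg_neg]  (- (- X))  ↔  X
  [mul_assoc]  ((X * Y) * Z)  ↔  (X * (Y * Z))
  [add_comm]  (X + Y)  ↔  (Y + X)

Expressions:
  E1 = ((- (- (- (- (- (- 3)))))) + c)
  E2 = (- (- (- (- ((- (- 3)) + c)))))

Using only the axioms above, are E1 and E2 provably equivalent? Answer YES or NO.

YES

1. [neg_neg →] (- (- (- 3)))  →  (- 3);  E1 = ((- (- (- (- 3)))) + c)
2. [neg_neg →] (- (- 3))  →  3;  E1 = ((- (- 3)) + c)
3. [neg_neg →] (- (- 3))  →  3;  E1 = (3 + c)
4. [neg_neg ←] (3 + c)  →  (- (- (3 + c)))
5. [neg_neg ←] (- (- (3 + c)))  →  (- (- (- (- (3 + c)))))
6. [neg_neg ←] 3  →  (- (- 3));  this is E2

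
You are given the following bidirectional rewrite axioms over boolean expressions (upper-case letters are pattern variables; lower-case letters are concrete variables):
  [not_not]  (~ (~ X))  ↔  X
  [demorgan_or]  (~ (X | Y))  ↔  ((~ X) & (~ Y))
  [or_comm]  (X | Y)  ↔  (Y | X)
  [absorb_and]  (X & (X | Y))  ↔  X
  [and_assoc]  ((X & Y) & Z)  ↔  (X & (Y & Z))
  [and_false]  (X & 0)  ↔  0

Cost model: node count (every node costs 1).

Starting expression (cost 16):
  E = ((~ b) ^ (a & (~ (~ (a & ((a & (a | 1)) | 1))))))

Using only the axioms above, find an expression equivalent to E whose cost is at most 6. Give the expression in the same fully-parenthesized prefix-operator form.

((~ b) ^ (a & a))   [cost 6]

step 1: absorb_and (→) rewrites (a & (a | 1)) into a, now ((~ b) ^ (a & (~ (~ (a & (a | 1))))))
step 2: not_not (→) rewrites (~ (~ (a & (a | 1)))) into (a & (a | 1)), now ((~ b) ^ (a & (a & (a | 1))))
step 3: absorb_and (→) rewrites (a & (a | 1)) into a, reaching cost 6 (bound 6)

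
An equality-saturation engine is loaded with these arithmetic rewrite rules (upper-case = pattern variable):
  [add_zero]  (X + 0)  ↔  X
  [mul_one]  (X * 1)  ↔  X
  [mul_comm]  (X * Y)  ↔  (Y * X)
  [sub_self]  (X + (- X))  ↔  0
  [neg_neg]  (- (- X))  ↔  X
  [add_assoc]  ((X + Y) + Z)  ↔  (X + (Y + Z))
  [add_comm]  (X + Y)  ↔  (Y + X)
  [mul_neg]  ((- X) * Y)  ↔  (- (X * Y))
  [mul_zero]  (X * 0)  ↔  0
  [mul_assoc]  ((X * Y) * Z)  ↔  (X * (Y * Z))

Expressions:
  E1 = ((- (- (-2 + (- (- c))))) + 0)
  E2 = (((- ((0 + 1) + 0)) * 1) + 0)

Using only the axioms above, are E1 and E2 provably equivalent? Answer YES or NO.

The axioms are sound identities: if E1 ↔* E2 then E1 and E2 evaluate identically under any assignment.
Under c=0: E1 evaluates to -2, E2 to -1. Distinct ⇒ no rewrite sequence connects them.

NO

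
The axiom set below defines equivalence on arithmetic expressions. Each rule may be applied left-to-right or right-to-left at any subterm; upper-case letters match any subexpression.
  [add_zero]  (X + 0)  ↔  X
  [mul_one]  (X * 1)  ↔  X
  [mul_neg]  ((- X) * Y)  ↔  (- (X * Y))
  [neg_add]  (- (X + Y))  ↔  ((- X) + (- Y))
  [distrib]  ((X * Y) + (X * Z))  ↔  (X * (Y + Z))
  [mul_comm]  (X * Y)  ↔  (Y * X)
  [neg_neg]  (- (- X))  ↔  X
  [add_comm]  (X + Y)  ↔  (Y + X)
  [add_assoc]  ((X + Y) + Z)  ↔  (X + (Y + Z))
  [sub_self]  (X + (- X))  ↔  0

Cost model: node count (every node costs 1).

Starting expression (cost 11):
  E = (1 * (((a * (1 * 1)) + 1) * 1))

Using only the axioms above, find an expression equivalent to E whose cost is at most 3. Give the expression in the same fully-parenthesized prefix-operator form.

step 1: mul_one (→) rewrites (1 * 1) into 1, now (1 * (((a * 1) + 1) * 1))
step 2: mul_one (→) rewrites (a * 1) into a, now (1 * ((a + 1) * 1))
step 3: mul_comm (→) rewrites (1 * ((a + 1) * 1)) into (((a + 1) * 1) * 1)
step 4: mul_one (→) rewrites ((a + 1) * 1) into (a + 1), now ((a + 1) * 1)
step 5: mul_one (→) rewrites ((a + 1) * 1) into (a + 1), reaching cost 3 (bound 3)

(a + 1)   [cost 3]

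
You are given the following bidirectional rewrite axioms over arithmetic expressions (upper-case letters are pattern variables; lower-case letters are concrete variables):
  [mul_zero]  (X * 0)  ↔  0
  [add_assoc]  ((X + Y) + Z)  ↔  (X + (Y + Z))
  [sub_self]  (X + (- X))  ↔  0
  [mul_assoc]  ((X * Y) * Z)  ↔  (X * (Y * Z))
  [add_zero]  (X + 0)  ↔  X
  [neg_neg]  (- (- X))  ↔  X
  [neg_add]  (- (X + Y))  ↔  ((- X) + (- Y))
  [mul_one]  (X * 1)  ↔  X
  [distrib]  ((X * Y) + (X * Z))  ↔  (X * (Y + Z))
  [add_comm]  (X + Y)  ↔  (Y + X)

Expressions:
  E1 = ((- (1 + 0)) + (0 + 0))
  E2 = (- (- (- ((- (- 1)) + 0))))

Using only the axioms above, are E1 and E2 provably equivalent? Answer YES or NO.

step 1: add_zero (→) rewrites (0 + 0) into 0, now ((- (1 + 0)) + 0)
step 2: add_zero (→) rewrites (1 + 0) into 1, now ((- 1) + 0)
step 3: add_zero (→) rewrites ((- 1) + 0) into (- 1)
step 4: neg_neg (←) rewrites 1 into (- (- 1)), now (- (- (- 1)))
step 5: neg_neg (←) rewrites 1 into (- (- 1)), now (- (- (- (- (- 1)))))
step 6: add_zero (←) rewrites (- (- 1)) into ((- (- 1)) + 0), which is E2

YES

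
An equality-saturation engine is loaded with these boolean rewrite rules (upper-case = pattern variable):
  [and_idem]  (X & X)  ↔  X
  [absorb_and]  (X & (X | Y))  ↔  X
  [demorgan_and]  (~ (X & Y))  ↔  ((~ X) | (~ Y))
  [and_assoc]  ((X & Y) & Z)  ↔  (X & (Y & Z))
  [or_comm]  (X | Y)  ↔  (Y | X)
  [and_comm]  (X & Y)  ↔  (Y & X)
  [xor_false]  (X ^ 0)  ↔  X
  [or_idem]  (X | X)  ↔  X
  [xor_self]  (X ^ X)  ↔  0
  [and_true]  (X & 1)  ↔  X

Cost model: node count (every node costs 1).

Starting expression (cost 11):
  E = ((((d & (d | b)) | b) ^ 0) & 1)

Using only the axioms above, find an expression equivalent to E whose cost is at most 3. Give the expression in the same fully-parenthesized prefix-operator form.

step 1: absorb_and (→) rewrites (d & (d | b)) into d, now (((d | b) ^ 0) & 1)
step 2: and_true (→) rewrites (((d | b) ^ 0) & 1) into ((d | b) ^ 0)
step 3: xor_false (→) rewrites ((d | b) ^ 0) into (d | b), reaching cost 3 (bound 3)

(d | b)   [cost 3]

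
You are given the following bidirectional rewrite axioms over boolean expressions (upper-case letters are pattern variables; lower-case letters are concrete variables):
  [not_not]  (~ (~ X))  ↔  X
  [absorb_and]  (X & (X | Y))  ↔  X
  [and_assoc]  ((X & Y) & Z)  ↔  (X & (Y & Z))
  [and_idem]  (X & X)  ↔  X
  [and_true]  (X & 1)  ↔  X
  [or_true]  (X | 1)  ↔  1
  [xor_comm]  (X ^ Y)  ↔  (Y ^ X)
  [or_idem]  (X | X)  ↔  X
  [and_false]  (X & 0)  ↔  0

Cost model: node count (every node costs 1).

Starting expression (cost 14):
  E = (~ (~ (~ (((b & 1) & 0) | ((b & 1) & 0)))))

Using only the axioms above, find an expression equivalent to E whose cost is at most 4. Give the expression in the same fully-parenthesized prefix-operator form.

step 1: or_idem (→) rewrites (((b & 1) & 0) | ((b & 1) & 0)) into ((b & 1) & 0), now (~ (~ (~ ((b & 1) & 0))))
step 2: and_true (→) rewrites (b & 1) into b, now (~ (~ (~ (b & 0))))
step 3: not_not (→) rewrites (~ (~ (b & 0))) into (b & 0), reaching cost 4 (bound 4)

(~ (b & 0))   [cost 4]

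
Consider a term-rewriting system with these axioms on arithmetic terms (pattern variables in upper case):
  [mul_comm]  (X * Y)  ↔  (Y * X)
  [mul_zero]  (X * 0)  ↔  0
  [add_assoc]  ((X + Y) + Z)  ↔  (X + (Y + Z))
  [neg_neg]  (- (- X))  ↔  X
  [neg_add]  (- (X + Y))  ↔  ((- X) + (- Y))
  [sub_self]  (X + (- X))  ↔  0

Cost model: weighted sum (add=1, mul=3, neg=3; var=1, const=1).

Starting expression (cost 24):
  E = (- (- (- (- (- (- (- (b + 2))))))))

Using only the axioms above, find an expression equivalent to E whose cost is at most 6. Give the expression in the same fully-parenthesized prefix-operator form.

1. [neg_neg →] (- (- (- (- (- (- (b + 2)))))))  →  (- (- (- (- (b + 2)))));  E = (- (- (- (- (- (b + 2))))))
2. [neg_neg →] (- (- (- (b + 2))))  →  (- (b + 2));  E = (- (- (- (b + 2))))
3. [neg_neg →] (- (- (- (b + 2))))  →  (- (b + 2));  cost 6 ≤ 6, done

(- (b + 2))   [cost 6]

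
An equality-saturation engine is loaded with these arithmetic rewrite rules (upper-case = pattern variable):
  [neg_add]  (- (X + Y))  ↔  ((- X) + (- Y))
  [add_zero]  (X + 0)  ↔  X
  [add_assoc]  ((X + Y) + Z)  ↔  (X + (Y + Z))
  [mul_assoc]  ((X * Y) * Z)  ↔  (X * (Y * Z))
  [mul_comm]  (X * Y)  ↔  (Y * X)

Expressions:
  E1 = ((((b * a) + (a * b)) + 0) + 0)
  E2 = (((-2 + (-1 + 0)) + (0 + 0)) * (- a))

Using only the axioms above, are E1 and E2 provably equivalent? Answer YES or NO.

All listed rules preserve value, hence provable equivalence implies equal values everywhere; look for a separating assignment.
a=1, b=0 gives E1 ↦ 0, E2 ↦ 3; values differ ⇒ not provably equivalent.

NO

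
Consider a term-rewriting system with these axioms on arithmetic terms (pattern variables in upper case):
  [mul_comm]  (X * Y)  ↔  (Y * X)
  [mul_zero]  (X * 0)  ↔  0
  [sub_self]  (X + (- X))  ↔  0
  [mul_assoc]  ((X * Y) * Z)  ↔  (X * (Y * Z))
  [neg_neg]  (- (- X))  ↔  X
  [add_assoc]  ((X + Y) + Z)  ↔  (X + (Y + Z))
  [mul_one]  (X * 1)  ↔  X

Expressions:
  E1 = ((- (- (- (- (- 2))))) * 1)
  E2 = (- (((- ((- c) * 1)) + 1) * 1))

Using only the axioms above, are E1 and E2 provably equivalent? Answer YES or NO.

NO

All listed rules preserve value, hence provable equivalence implies equal values everywhere; look for a separating assignment.
c=0 gives E1 ↦ -2, E2 ↦ -1; values differ ⇒ not provably equivalent.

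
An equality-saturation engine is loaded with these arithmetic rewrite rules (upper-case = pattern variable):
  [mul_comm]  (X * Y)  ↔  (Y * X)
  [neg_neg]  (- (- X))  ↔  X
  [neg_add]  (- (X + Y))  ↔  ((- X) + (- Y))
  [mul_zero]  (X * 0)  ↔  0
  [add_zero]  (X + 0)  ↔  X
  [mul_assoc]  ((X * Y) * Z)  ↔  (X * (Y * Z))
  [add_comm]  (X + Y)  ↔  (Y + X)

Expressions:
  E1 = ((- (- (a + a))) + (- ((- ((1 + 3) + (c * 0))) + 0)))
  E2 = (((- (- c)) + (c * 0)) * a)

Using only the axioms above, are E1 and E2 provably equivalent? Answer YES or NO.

Every axiom is a valid identity, so a rewrite proof would force E1 and E2 to agree under every assignment.
At a=0, c=0: E1 = 4 but E2 = 0; they differ, so no derivation exists.

NO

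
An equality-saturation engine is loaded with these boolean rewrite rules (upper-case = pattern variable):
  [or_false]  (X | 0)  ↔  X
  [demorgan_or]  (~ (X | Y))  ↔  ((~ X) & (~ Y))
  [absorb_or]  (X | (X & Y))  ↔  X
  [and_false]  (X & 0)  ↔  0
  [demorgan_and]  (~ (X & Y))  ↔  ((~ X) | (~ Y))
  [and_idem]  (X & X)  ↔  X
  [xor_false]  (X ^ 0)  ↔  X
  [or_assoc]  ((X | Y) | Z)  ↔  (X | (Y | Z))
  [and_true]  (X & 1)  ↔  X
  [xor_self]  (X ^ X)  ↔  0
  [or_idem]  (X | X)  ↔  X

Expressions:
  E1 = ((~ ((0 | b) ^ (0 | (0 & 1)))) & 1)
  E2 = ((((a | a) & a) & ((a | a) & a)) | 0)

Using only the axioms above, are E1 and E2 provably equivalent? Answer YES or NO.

NO

All listed rules preserve value, hence provable equivalence implies equal values everywhere; look for a separating assignment.
a=0, b=0 gives E1 ↦ 1, E2 ↦ 0; values differ ⇒ not provably equivalent.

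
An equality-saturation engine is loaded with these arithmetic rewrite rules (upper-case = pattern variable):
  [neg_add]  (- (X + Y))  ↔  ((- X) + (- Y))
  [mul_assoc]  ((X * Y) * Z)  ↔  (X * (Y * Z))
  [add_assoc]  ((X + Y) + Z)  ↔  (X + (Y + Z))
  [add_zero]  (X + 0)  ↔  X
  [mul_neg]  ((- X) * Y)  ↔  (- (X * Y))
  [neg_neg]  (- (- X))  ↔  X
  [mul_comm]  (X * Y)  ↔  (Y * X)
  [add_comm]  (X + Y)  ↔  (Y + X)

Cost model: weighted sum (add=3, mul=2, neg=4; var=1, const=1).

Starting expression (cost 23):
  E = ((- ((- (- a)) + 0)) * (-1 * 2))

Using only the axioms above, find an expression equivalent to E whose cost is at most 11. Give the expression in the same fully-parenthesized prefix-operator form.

((- a) * (-1 * 2))   [cost 11]

step 1: add_zero (→) rewrites ((- (- a)) + 0) into (- (- a)), now ((- (- (- a))) * (-1 * 2))
step 2: neg_neg (→) rewrites (- (- (- a))) into (- a), reaching cost 11 (bound 11)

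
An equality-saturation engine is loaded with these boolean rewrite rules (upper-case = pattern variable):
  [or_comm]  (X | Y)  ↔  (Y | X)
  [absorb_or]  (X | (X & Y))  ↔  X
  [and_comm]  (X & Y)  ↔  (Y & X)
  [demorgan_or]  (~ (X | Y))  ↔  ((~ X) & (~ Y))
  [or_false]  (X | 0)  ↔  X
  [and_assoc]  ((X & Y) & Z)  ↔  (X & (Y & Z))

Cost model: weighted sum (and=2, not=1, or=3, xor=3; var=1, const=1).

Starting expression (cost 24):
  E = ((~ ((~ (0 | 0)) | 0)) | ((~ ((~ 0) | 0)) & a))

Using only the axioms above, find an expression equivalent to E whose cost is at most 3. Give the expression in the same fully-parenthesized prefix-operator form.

step 1: or_false (→) rewrites (0 | 0) into 0, now ((~ ((~ 0) | 0)) | ((~ ((~ 0) | 0)) & a))
step 2: absorb_or (→) rewrites ((~ ((~ 0) | 0)) | ((~ ((~ 0) | 0)) & a)) into (~ ((~ 0) | 0))
step 3: or_false (→) rewrites ((~ 0) | 0) into (~ 0), reaching cost 3 (bound 3)

(~ (~ 0))   [cost 3]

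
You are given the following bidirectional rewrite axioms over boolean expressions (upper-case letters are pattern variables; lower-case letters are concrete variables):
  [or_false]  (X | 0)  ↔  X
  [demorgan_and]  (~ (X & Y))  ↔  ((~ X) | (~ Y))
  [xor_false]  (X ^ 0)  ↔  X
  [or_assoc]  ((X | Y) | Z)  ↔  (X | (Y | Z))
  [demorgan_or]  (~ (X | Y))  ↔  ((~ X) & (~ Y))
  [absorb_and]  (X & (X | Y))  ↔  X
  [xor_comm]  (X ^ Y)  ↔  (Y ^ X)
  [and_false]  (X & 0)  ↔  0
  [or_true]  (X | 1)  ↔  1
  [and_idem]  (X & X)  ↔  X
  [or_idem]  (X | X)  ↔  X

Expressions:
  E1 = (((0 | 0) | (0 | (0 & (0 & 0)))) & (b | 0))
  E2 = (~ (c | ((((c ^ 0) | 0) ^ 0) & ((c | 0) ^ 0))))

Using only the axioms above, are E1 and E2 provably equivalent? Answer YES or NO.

Every axiom is a valid identity, so a rewrite proof would force E1 and E2 to agree under every assignment.
At b=0, c=0: E1 = 0 but E2 = 1; they differ, so no derivation exists.

NO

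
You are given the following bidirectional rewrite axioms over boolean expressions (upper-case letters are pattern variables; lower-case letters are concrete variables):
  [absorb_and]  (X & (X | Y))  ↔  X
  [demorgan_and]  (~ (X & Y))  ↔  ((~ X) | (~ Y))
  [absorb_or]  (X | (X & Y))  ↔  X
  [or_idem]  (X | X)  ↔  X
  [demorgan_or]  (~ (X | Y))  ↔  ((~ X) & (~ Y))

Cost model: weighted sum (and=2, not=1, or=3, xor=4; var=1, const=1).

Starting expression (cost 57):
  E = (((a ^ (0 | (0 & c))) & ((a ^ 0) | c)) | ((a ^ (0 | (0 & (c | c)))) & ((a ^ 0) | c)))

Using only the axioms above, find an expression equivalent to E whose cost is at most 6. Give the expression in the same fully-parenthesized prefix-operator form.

(1) (c | c)  =[or_idem →]=  c    ⊢ (((a ^ (0 | (0 & c))) & ((a ^ 0) | c)) | ((a ^ (0 | (0 & c))) & ((a ^ 0) | c)))
(2) (((a ^ (0 | (0 & c))) & ((a ^ 0) | c)) | ((a ^ (0 | (0 & c))) & ((a ^ 0) | c)))  =[or_idem →]=  ((a ^ (0 | (0 & c))) & ((a ^ 0) | c))
(3) (0 | (0 & c))  =[absorb_or →]=  0    ⊢ ((a ^ 0) & ((a ^ 0) | c))
(4) ((a ^ 0) & ((a ^ 0) | c))  =[absorb_and →]=  (a ^ 0)    ⊢ cost 6, within 6

(a ^ 0)   [cost 6]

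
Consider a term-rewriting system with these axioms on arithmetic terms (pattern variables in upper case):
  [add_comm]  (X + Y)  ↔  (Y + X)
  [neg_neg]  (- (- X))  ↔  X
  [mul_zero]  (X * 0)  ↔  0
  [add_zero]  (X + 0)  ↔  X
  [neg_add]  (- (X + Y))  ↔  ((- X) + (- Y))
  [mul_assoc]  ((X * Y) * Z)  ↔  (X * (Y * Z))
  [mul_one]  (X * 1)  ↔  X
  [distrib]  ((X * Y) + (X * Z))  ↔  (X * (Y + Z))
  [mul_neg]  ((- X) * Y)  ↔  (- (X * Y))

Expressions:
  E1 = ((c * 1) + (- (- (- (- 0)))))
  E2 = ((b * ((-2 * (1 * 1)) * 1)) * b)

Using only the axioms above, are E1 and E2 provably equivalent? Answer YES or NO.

Every axiom is a valid identity, so a rewrite proof would force E1 and E2 to agree under every assignment.
At b=0, c=1: E1 = 1 but E2 = 0; they differ, so no derivation exists.

NO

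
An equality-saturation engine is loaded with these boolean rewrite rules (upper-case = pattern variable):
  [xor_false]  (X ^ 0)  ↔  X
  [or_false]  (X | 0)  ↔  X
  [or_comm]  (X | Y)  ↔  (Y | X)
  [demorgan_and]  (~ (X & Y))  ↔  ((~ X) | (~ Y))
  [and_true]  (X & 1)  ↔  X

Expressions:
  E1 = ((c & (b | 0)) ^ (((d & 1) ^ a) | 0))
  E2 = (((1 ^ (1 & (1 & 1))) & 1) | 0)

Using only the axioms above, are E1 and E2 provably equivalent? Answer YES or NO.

NO

All listed rules preserve value, hence provable equivalence implies equal values everywhere; look for a separating assignment.
a=0, b=0, c=0, d=1 gives E1 ↦ 1, E2 ↦ 0; values differ ⇒ not provably equivalent.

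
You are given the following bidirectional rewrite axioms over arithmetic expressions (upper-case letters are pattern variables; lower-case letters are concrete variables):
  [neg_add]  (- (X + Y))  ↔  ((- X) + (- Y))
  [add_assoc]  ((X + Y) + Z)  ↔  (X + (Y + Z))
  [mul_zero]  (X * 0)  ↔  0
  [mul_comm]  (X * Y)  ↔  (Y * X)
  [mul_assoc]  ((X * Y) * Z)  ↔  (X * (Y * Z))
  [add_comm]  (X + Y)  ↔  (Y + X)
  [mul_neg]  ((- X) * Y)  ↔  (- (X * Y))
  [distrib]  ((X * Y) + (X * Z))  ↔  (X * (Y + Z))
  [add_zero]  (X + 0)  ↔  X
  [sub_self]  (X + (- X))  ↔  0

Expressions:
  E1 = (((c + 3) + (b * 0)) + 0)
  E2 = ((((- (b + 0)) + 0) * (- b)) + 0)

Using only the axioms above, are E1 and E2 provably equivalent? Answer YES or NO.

NO

Every axiom is a valid identity, so a rewrite proof would force E1 and E2 to agree under every assignment.
At b=0, c=0: E1 = 3 but E2 = 0; they differ, so no derivation exists.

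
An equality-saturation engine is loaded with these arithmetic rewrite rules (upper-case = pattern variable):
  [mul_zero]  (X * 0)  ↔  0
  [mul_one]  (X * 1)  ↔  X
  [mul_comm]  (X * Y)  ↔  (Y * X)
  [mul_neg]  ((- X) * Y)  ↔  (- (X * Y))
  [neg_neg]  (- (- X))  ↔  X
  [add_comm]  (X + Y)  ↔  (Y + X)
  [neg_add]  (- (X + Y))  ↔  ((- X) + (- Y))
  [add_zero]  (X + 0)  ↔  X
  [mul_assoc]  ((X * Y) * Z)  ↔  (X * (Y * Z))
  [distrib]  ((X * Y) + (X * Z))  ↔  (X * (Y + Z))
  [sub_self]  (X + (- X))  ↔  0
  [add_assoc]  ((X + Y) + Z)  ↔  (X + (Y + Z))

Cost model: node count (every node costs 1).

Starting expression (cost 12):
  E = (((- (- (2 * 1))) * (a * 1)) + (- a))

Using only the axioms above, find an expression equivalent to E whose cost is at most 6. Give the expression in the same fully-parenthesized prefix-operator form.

((2 * a) + (- a))   [cost 6]

1. [mul_one →] (2 * 1)  →  2;  E = (((- (- 2)) * (a * 1)) + (- a))
2. [neg_neg →] (- (- 2))  →  2;  E = ((2 * (a * 1)) + (- a))
3. [mul_one →] (a * 1)  →  a;  cost 6 ≤ 6, done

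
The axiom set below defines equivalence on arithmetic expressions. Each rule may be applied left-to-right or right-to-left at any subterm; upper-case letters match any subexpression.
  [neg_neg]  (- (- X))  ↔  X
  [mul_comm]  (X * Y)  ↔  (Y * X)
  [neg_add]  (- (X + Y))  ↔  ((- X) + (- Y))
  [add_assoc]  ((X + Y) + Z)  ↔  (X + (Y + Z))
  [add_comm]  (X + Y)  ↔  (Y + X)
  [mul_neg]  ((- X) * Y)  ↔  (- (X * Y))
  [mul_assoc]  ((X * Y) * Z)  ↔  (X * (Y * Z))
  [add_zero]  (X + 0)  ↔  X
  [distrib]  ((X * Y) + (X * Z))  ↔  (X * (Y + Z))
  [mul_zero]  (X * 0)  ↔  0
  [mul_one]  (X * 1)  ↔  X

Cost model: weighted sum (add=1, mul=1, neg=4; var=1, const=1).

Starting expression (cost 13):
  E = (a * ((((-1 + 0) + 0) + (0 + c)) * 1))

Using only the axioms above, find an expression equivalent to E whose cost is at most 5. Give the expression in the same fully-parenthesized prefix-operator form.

(a * (-1 + c))   [cost 5]

(1) ((((-1 + 0) + 0) + (0 + c)) * 1)  =[mul_one →]=  (((-1 + 0) + 0) + (0 + c))    ⊢ (a * (((-1 + 0) + 0) + (0 + c)))
(2) (0 + c)  =[add_comm →]=  (c + 0)    ⊢ (a * (((-1 + 0) + 0) + (c + 0)))
(3) (c + 0)  =[add_zero →]=  c    ⊢ (a * (((-1 + 0) + 0) + c))
(4) ((-1 + 0) + 0)  =[add_zero →]=  (-1 + 0)    ⊢ (a * ((-1 + 0) + c))
(5) (-1 + 0)  =[add_zero →]=  -1    ⊢ cost 5, within 5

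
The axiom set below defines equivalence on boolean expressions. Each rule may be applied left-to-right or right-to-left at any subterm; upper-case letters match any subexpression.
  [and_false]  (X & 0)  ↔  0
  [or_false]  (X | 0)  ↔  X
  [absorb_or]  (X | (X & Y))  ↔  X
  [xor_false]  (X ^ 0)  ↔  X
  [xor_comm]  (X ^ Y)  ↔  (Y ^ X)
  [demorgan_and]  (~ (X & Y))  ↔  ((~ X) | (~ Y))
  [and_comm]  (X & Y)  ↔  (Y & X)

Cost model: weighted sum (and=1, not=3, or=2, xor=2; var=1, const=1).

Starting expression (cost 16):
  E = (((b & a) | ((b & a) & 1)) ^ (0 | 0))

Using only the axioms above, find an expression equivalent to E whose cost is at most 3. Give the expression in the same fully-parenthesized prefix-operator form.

(b & a)   [cost 3]

step 1: or_false (→) rewrites (0 | 0) into 0, now (((b & a) | ((b & a) & 1)) ^ 0)
step 2: xor_false (→) rewrites (((b & a) | ((b & a) & 1)) ^ 0) into ((b & a) | ((b & a) & 1))
step 3: absorb_or (→) rewrites ((b & a) | ((b & a) & 1)) into (b & a), reaching cost 3 (bound 3)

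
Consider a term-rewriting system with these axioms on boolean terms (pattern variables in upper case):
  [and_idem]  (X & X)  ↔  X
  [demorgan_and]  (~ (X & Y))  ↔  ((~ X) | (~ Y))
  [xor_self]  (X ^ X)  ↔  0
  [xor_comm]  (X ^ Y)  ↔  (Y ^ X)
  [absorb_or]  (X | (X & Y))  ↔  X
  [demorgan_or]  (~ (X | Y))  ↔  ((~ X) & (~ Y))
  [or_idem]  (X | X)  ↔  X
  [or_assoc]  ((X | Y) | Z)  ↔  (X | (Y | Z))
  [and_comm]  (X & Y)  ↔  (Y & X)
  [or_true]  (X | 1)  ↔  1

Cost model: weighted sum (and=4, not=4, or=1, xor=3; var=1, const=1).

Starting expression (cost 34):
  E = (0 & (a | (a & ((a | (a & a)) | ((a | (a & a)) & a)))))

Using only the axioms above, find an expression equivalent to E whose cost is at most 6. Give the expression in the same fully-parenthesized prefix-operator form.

1. [absorb_or →] ((a | (a & a)) | ((a | (a & a)) & a))  →  (a | (a & a));  E = (0 & (a | (a & (a | (a & a)))))
2. [absorb_or →] (a | (a & a))  →  a;  E = (0 & (a | (a & a)))
3. [absorb_or →] (a | (a & a))  →  a;  cost 6 ≤ 6, done

(0 & a)   [cost 6]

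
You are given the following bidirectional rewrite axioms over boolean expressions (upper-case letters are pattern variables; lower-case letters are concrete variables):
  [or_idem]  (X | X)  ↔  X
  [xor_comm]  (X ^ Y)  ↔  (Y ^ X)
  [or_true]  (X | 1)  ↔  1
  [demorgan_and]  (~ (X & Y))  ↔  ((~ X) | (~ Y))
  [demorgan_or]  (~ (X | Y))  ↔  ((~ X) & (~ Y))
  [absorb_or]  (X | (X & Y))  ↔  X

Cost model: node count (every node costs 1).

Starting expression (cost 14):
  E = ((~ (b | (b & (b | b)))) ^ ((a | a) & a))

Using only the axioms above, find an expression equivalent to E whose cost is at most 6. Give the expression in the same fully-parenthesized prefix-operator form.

((~ b) ^ (a & a))   [cost 6]

1. [or_idem →] (b | b)  →  b;  E = ((~ (b | (b & b))) ^ ((a | a) & a))
2. [or_idem →] (a | a)  →  a;  E = ((~ (b | (b & b))) ^ (a & a))
3. [absorb_or →] (b | (b & b))  →  b;  cost 6 ≤ 6, done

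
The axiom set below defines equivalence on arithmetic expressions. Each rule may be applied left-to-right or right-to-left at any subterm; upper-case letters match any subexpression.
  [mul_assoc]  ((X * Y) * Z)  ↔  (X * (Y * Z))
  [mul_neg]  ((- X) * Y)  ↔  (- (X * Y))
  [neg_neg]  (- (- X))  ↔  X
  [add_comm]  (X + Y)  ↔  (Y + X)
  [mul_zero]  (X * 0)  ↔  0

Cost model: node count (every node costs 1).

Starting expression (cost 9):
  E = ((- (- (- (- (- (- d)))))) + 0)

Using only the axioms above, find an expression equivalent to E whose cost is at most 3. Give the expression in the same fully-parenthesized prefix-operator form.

(0 + d)   [cost 3]

1. [neg_neg →] (- (- (- d)))  →  (- d);  E = ((- (- (- (- d)))) + 0)
2. [add_comm →] ((- (- (- (- d)))) + 0)  →  (0 + (- (- (- (- d)))))
3. [neg_neg →] (- (- (- d)))  →  (- d);  E = (0 + (- (- d)))
4. [neg_neg →] (- (- d))  →  d;  cost 3 ≤ 3, done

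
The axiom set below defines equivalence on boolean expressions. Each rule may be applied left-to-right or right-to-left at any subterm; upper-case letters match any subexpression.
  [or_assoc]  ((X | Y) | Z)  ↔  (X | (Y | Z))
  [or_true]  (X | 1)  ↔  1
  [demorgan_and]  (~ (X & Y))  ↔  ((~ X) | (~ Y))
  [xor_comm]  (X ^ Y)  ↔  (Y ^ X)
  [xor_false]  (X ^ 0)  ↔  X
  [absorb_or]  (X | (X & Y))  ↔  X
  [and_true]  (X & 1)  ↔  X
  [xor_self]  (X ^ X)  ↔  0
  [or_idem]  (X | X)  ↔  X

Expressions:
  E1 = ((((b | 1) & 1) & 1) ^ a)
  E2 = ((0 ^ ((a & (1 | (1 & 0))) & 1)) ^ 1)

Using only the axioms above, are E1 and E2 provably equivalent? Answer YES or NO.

YES

(1) ((b | 1) & 1)  =[and_true →]=  (b | 1)    ⊢ (((b | 1) & 1) ^ a)
(2) ((b | 1) & 1)  =[and_true →]=  (b | 1)    ⊢ ((b | 1) ^ a)
(3) (b | 1)  =[or_true →]=  1    ⊢ (1 ^ a)
(4) (1 ^ a)  =[xor_comm →]=  (a ^ 1)
(5) a  =[and_true ←]=  (a & 1)    ⊢ ((a & 1) ^ 1)
(6) (a & 1)  =[xor_false ←]=  ((a & 1) ^ 0)    ⊢ (((a & 1) ^ 0) ^ 1)
(7) ((a & 1) ^ 0)  =[xor_comm →]=  (0 ^ (a & 1))    ⊢ ((0 ^ (a & 1)) ^ 1)
(8) (a & 1)  =[and_true ←]=  ((a & 1) & 1)    ⊢ ((0 ^ ((a & 1) & 1)) ^ 1)
(9) 1  =[absorb_or ←]=  (1 | (1 & 0))    ⊢ E2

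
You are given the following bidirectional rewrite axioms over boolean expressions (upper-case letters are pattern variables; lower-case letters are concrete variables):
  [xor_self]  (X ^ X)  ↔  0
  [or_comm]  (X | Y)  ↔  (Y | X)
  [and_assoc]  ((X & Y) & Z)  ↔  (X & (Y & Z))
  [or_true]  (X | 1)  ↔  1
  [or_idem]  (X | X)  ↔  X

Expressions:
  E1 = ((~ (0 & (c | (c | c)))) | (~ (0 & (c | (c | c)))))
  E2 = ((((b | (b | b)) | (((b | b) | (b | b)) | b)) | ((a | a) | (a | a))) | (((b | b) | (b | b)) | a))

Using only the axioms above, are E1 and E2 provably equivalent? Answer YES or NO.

NO

The axioms are sound identities: if E1 ↔* E2 then E1 and E2 evaluate identically under any assignment.
Under a=0, b=0, c=0: E1 evaluates to 1, E2 to 0. Distinct ⇒ no rewrite sequence connects them.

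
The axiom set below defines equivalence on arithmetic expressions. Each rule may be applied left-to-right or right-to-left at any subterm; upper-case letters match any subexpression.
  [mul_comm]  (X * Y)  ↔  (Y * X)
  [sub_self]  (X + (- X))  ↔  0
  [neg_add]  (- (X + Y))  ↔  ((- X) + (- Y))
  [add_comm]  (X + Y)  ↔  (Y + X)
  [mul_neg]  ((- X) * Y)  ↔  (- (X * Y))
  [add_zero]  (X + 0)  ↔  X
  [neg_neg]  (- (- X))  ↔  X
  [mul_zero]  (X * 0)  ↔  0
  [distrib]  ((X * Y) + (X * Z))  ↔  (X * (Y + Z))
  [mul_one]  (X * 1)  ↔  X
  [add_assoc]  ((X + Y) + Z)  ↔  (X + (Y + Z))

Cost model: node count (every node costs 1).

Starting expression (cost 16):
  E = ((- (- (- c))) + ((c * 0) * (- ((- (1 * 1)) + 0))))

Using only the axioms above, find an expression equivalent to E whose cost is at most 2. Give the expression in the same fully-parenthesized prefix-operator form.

(- c)   [cost 2]

step 1: add_zero (→) rewrites ((- (1 * 1)) + 0) into (- (1 * 1)), now ((- (- (- c))) + ((c * 0) * (- (- (1 * 1)))))
step 2: neg_neg (→) rewrites (- (- (1 * 1))) into (1 * 1), now ((- (- (- c))) + ((c * 0) * (1 * 1)))
step 3: mul_one (→) rewrites (1 * 1) into 1, now ((- (- (- c))) + ((c * 0) * 1))
step 4: mul_zero (→) rewrites (c * 0) into 0, now ((- (- (- c))) + (0 * 1))
step 5: neg_neg (→) rewrites (- (- (- c))) into (- c), now ((- c) + (0 * 1))
step 6: mul_one (→) rewrites (0 * 1) into 0, now ((- c) + 0)
step 7: add_zero (→) rewrites ((- c) + 0) into (- c), reaching cost 2 (bound 2)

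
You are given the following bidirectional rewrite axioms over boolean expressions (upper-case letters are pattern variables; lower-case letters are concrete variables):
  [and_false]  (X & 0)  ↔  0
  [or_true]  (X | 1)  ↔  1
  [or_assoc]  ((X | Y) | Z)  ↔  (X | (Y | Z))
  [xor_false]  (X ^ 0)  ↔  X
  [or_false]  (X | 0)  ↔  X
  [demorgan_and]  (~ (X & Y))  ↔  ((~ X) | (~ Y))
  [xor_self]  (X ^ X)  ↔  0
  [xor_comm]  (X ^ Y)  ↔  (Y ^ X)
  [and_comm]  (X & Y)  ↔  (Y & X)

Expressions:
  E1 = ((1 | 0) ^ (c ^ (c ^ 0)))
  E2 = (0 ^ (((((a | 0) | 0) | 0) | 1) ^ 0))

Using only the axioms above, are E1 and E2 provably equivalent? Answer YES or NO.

YES

step 1: xor_false (→) rewrites (c ^ 0) into c, now ((1 | 0) ^ (c ^ c))
step 2: xor_self (→) rewrites (c ^ c) into 0, now ((1 | 0) ^ 0)
step 3: or_false (→) rewrites (1 | 0) into 1, now (1 ^ 0)
step 4: or_true (←) rewrites 1 into (a | 1), now ((a | 1) ^ 0)
step 5: or_false (←) rewrites a into (a | 0), now (((a | 0) | 1) ^ 0)
step 6: xor_comm (→) rewrites (((a | 0) | 1) ^ 0) into (0 ^ ((a | 0) | 1))
step 7: or_false (←) rewrites (a | 0) into ((a | 0) | 0), now (0 ^ (((a | 0) | 0) | 1))
step 8: or_false (←) rewrites ((a | 0) | 0) into (((a | 0) | 0) | 0), now (0 ^ ((((a | 0) | 0) | 0) | 1))
step 9: xor_false (←) rewrites ((((a | 0) | 0) | 0) | 1) into (((((a | 0) | 0) | 0) | 1) ^ 0), which is E2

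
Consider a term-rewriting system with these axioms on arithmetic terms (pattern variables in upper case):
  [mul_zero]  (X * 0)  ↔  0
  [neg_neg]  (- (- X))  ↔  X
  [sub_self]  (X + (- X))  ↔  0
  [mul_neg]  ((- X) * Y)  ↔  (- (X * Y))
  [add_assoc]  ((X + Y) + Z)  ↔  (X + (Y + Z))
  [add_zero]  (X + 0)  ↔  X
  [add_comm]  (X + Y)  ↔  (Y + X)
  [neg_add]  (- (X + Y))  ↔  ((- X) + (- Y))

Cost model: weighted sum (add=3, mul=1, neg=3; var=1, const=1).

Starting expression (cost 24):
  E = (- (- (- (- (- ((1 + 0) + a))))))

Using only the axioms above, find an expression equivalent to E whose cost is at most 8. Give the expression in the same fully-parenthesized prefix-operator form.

(- (1 + a))   [cost 8]

step 1: neg_neg (→) rewrites (- (- (- ((1 + 0) + a)))) into (- ((1 + 0) + a)), now (- (- (- ((1 + 0) + a))))
step 2: add_zero (→) rewrites (1 + 0) into 1, now (- (- (- (1 + a))))
step 3: neg_neg (→) rewrites (- (- (1 + a))) into (1 + a), reaching cost 8 (bound 8)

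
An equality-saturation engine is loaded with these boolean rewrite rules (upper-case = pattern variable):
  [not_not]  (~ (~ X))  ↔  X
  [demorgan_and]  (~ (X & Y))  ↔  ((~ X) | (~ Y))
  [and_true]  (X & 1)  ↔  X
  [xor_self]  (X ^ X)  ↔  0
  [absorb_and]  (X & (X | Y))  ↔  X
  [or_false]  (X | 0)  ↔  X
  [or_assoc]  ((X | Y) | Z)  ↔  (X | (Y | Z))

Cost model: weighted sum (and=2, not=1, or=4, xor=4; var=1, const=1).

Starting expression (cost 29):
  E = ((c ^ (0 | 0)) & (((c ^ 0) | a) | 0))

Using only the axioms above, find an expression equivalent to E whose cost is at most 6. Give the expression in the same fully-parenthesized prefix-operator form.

(c ^ 0)   [cost 6]

1. [or_false →] (0 | 0)  →  0;  E = ((c ^ 0) & (((c ^ 0) | a) | 0))
2. [or_false →] (((c ^ 0) | a) | 0)  →  ((c ^ 0) | a);  E = ((c ^ 0) & ((c ^ 0) | a))
3. [absorb_and →] ((c ^ 0) & ((c ^ 0) | a))  →  (c ^ 0);  cost 6 ≤ 6, done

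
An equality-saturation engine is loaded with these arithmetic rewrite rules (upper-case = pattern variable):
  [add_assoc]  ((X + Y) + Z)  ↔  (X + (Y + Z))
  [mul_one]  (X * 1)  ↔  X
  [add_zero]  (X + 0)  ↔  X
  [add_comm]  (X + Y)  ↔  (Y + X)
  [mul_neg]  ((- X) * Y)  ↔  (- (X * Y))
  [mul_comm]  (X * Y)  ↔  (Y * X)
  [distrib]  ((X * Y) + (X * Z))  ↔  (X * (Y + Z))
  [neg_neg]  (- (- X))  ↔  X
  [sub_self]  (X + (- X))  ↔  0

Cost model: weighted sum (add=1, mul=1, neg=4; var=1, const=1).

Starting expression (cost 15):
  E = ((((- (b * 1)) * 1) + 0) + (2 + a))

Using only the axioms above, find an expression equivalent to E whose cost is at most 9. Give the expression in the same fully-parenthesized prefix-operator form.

((- b) + (2 + a))   [cost 9]

(1) (((- (b * 1)) * 1) + 0)  =[add_zero →]=  ((- (b * 1)) * 1)    ⊢ (((- (b * 1)) * 1) + (2 + a))
(2) (b * 1)  =[mul_one →]=  b    ⊢ (((- b) * 1) + (2 + a))
(3) ((- b) * 1)  =[mul_one →]=  (- b)    ⊢ cost 9, within 9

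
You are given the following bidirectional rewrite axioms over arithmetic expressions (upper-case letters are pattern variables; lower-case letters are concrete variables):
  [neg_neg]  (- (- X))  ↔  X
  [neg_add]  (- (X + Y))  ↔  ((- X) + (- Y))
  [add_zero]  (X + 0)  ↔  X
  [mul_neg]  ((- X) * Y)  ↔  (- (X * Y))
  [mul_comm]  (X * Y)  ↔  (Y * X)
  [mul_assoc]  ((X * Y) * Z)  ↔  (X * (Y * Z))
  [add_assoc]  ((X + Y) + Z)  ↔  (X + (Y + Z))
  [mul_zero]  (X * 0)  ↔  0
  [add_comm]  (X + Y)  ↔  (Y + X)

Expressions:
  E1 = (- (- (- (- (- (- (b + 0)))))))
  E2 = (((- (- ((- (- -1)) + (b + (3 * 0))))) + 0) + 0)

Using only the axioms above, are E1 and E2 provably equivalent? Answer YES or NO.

The axioms are sound identities: if E1 ↔* E2 then E1 and E2 evaluate identically under any assignment.
Under b=0: E1 evaluates to 0, E2 to -1. Distinct ⇒ no rewrite sequence connects them.

NO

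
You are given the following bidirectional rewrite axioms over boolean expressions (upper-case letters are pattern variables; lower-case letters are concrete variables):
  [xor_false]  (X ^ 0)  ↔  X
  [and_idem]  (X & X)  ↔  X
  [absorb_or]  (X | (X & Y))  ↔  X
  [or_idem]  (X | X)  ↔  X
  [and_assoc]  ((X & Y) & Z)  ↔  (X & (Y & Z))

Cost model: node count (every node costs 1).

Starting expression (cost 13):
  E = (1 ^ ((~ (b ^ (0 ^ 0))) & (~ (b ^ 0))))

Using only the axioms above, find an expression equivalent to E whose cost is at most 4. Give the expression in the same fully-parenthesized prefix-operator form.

(1 ^ (~ b))   [cost 4]

(1) (0 ^ 0)  =[xor_false →]=  0    ⊢ (1 ^ ((~ (b ^ 0)) & (~ (b ^ 0))))
(2) ((~ (b ^ 0)) & (~ (b ^ 0)))  =[and_idem →]=  (~ (b ^ 0))    ⊢ (1 ^ (~ (b ^ 0)))
(3) (b ^ 0)  =[xor_false →]=  b    ⊢ cost 4, within 4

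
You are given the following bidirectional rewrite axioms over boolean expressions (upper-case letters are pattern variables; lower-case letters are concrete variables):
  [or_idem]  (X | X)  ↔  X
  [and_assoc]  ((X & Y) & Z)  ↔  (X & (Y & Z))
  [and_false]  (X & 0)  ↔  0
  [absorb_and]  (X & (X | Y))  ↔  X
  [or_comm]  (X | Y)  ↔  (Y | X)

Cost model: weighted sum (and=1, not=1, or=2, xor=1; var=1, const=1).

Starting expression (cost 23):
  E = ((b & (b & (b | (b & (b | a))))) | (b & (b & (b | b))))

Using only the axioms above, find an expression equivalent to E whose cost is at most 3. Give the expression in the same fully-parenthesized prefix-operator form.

(1) (b & (b | a))  =[absorb_and →]=  b    ⊢ ((b & (b & (b | b))) | (b & (b & (b | b))))
(2) (b & (b | b))  =[absorb_and →]=  b    ⊢ ((b & b) | (b & (b & (b | b))))
(3) (b & (b | b))  =[absorb_and →]=  b    ⊢ ((b & b) | (b & b))
(4) ((b & b) | (b & b))  =[or_idem →]=  (b & b)    ⊢ cost 3, within 3

(b & b)   [cost 3]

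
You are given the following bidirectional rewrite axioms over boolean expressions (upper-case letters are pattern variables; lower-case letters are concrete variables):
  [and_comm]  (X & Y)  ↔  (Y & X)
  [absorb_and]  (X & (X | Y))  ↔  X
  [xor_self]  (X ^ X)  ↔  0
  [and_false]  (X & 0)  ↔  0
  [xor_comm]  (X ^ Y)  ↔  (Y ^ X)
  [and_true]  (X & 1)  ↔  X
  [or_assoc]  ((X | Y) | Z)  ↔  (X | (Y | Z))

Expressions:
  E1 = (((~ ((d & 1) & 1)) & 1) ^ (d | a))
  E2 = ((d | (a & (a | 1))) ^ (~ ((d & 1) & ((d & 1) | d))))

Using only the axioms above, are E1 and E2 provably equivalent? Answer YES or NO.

1. [and_true →] ((~ ((d & 1) & 1)) & 1)  →  (~ ((d & 1) & 1));  E1 = ((~ ((d & 1) & 1)) ^ (d | a))
2. [and_true →] ((d & 1) & 1)  →  (d & 1);  E1 = ((~ (d & 1)) ^ (d | a))
3. [and_true →] (d & 1)  →  d;  E1 = ((~ d) ^ (d | a))
4. [xor_comm →] ((~ d) ^ (d | a))  →  ((d | a) ^ (~ d))
5. [and_true ←] d  →  (d & 1);  E1 = ((d | a) ^ (~ (d & 1)))
6. [absorb_and ←] a  →  (a & (a | 1));  E1 = ((d | (a & (a | 1))) ^ (~ (d & 1)))
7. [absorb_and ←] (d & 1)  →  ((d & 1) & ((d & 1) | d));  this is E2

YES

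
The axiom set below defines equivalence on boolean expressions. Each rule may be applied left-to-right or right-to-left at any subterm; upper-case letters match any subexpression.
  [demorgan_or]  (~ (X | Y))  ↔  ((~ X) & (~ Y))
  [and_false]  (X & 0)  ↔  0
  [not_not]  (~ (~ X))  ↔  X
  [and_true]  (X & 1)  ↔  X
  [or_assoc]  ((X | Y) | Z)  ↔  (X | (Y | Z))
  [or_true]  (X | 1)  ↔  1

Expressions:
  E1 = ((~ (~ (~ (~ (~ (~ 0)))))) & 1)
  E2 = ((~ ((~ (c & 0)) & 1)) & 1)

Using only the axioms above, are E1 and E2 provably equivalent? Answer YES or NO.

(1) (~ (~ (~ (~ (~ (~ 0))))))  =[not_not →]=  (~ (~ (~ (~ 0))))    ⊢ ((~ (~ (~ (~ 0)))) & 1)
(2) ((~ (~ (~ (~ 0)))) & 1)  =[and_true →]=  (~ (~ (~ (~ 0))))
(3) (~ (~ (~ 0)))  =[not_not →]=  (~ 0)    ⊢ (~ (~ 0))
(4) 0  =[and_false ←]=  (c & 0)    ⊢ (~ (~ (c & 0)))
(5) (~ (c & 0))  =[and_true ←]=  ((~ (c & 0)) & 1)    ⊢ (~ ((~ (c & 0)) & 1))
(6) (~ ((~ (c & 0)) & 1))  =[and_true ←]=  ((~ ((~ (c & 0)) & 1)) & 1)    ⊢ E2

YES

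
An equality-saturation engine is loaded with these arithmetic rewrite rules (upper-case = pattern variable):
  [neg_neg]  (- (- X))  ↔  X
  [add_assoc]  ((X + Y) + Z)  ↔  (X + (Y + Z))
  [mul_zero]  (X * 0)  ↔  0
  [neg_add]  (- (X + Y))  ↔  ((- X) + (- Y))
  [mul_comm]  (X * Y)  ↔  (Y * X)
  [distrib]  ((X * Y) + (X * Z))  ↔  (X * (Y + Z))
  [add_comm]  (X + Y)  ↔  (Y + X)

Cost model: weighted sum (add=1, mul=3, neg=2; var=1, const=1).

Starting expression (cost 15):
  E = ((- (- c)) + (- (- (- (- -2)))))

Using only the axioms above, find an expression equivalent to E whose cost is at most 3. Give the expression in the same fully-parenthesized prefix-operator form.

(c + -2)   [cost 3]

(1) (- (- c))  =[neg_neg →]=  c    ⊢ (c + (- (- (- (- -2)))))
(2) (- (- -2))  =[neg_neg →]=  -2    ⊢ (c + (- (- -2)))
(3) (- (- -2))  =[neg_neg →]=  -2    ⊢ cost 3, within 3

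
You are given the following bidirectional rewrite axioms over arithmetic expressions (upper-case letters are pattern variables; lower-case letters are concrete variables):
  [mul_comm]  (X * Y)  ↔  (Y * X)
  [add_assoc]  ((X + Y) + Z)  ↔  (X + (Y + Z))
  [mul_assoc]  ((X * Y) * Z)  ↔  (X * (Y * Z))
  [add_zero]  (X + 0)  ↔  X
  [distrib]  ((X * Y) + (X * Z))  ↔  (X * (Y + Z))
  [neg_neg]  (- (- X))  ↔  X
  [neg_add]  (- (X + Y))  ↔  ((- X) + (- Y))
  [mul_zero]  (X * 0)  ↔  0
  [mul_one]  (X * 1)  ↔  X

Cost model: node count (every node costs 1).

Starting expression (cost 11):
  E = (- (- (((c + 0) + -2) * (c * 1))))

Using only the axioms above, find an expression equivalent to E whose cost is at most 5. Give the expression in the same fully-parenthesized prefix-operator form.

step 1: neg_neg (→) rewrites (- (- (((c + 0) + -2) * (c * 1)))) into (((c + 0) + -2) * (c * 1))
step 2: mul_one (→) rewrites (c * 1) into c, now (((c + 0) + -2) * c)
step 3: add_zero (→) rewrites (c + 0) into c, reaching cost 5 (bound 5)

((c + -2) * c)   [cost 5]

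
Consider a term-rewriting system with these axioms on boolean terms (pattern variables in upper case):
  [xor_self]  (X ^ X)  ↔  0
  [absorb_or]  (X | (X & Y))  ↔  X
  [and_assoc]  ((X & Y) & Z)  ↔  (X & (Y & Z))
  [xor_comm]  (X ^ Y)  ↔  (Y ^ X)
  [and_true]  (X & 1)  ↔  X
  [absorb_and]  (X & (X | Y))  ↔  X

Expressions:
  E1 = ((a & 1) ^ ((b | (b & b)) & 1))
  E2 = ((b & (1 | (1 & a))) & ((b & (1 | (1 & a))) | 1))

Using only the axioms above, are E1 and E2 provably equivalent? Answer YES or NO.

NO

All listed rules preserve value, hence provable equivalence implies equal values everywhere; look for a separating assignment.
a=1, b=0 gives E1 ↦ 1, E2 ↦ 0; values differ ⇒ not provably equivalent.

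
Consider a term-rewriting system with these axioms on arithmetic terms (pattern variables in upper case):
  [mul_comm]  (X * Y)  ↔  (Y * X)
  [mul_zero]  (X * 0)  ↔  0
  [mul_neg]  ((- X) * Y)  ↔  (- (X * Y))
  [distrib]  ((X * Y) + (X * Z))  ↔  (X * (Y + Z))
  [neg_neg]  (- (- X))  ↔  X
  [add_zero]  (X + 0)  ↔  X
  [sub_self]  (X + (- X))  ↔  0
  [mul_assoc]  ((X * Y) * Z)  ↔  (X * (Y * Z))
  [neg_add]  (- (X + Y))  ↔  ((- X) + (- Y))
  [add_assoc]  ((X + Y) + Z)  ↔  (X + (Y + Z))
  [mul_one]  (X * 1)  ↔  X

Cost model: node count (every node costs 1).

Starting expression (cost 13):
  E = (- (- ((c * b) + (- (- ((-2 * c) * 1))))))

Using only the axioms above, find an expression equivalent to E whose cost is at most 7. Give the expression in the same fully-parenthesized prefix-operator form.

((c * b) + (-2 * c))   [cost 7]

1. [neg_neg →] (- (- ((-2 * c) * 1)))  →  ((-2 * c) * 1);  E = (- (- ((c * b) + ((-2 * c) * 1))))
2. [neg_neg →] (- (- ((c * b) + ((-2 * c) * 1))))  →  ((c * b) + ((-2 * c) * 1))
3. [mul_one →] ((-2 * c) * 1)  →  (-2 * c);  cost 7 ≤ 7, done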